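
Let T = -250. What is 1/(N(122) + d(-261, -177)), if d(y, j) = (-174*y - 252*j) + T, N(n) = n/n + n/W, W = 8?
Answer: 4/359137 ≈ 1.1138e-5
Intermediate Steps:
N(n) = 1 + n/8 (N(n) = n/n + n/8 = 1 + n*(⅛) = 1 + n/8)
d(y, j) = -250 - 252*j - 174*y (d(y, j) = (-174*y - 252*j) - 250 = (-252*j - 174*y) - 250 = -250 - 252*j - 174*y)
1/(N(122) + d(-261, -177)) = 1/((1 + (⅛)*122) + (-250 - 252*(-177) - 174*(-261))) = 1/((1 + 61/4) + (-250 + 44604 + 45414)) = 1/(65/4 + 89768) = 1/(359137/4) = 4/359137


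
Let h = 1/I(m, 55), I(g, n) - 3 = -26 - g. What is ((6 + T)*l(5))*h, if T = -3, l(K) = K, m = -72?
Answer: 15/49 ≈ 0.30612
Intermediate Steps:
I(g, n) = -23 - g (I(g, n) = 3 + (-26 - g) = -23 - g)
h = 1/49 (h = 1/(-23 - 1*(-72)) = 1/(-23 + 72) = 1/49 ≈ 0.020408)
((6 + T)*l(5))*h = ((6 - 3)*5)*(1/49) = (3*5)*(1/49) = 15*(1/49) = 15/49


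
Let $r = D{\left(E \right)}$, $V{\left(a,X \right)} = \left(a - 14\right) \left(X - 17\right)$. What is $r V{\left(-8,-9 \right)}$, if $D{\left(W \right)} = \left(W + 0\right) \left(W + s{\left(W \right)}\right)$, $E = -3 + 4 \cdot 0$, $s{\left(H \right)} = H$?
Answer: $10296$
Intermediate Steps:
$E = -3$ ($E = -3 + 0 = -3$)
$V{\left(a,X \right)} = \left(-17 + X\right) \left(-14 + a\right)$ ($V{\left(a,X \right)} = \left(-14 + a\right) \left(-17 + X\right) = \left(-17 + X\right) \left(-14 + a\right)$)
$D{\left(W \right)} = 2 W^{2}$ ($D{\left(W \right)} = \left(W + 0\right) \left(W + W\right) = W 2 W = 2 W^{2}$)
$r = 18$ ($r = 2 \left(-3\right)^{2} = 2 \cdot 9 = 18$)
$r V{\left(-8,-9 \right)} = 18 \left(238 - -136 - -126 - -72\right) = 18 \left(238 + 136 + 126 + 72\right) = 18 \cdot 572 = 10296$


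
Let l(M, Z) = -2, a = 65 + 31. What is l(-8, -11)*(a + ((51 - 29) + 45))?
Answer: -326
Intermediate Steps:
a = 96
l(-8, -11)*(a + ((51 - 29) + 45)) = -2*(96 + ((51 - 29) + 45)) = -2*(96 + (22 + 45)) = -2*(96 + 67) = -2*163 = -326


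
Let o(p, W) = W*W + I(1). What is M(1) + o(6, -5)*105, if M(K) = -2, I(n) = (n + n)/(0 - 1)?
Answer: 2413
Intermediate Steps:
I(n) = -2*n (I(n) = (2*n)/(-1) = (2*n)*(-1) = -2*n)
o(p, W) = -2 + W² (o(p, W) = W*W - 2*1 = W² - 2 = -2 + W²)
M(1) + o(6, -5)*105 = -2 + (-2 + (-5)²)*105 = -2 + (-2 + 25)*105 = -2 + 23*105 = -2 + 2415 = 2413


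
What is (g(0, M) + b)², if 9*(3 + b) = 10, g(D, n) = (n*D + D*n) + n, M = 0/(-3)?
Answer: 289/81 ≈ 3.5679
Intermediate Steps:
M = 0 (M = 0*(-⅓) = 0)
g(D, n) = n + 2*D*n (g(D, n) = (D*n + D*n) + n = 2*D*n + n = n + 2*D*n)
b = -17/9 (b = -3 + (⅑)*10 = -3 + 10/9 = -17/9 ≈ -1.8889)
(g(0, M) + b)² = (0*(1 + 2*0) - 17/9)² = (0*(1 + 0) - 17/9)² = (0*1 - 17/9)² = (0 - 17/9)² = (-17/9)² = 289/81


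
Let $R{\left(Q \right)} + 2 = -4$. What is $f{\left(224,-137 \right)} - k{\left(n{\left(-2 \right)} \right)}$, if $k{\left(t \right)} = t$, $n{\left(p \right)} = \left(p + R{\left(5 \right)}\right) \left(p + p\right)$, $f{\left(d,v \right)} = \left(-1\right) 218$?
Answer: $-250$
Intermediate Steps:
$R{\left(Q \right)} = -6$ ($R{\left(Q \right)} = -2 - 4 = -6$)
$f{\left(d,v \right)} = -218$
$n{\left(p \right)} = 2 p \left(-6 + p\right)$ ($n{\left(p \right)} = \left(p - 6\right) \left(p + p\right) = \left(-6 + p\right) 2 p = 2 p \left(-6 + p\right)$)
$f{\left(224,-137 \right)} - k{\left(n{\left(-2 \right)} \right)} = -218 - 2 \left(-2\right) \left(-6 - 2\right) = -218 - 2 \left(-2\right) \left(-8\right) = -218 - 32 = -250$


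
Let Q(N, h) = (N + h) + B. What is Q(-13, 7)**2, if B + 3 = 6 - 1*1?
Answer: 16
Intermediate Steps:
B = 2 (B = -3 + (6 - 1*1) = -3 + (6 - 1) = -3 + 5 = 2)
Q(N, h) = 2 + N + h (Q(N, h) = (N + h) + 2 = 2 + N + h)
Q(-13, 7)**2 = (2 - 13 + 7)**2 = (-4)**2 = 16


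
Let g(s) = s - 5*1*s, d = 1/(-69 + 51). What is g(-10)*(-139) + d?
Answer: -100081/18 ≈ -5560.1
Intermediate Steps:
d = -1/18 (d = 1/(-18) = -1/18 ≈ -0.055556)
g(s) = -4*s (g(s) = s - 5*s = -4*s)
g(-10)*(-139) + d = -4*(-10)*(-139) - 1/18 = 40*(-139) - 1/18 = -5560 - 1/18 = -100081/18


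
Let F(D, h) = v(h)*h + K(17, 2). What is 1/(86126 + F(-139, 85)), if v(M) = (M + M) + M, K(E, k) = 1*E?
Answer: 1/107818 ≈ 9.2749e-6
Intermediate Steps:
K(E, k) = E
v(M) = 3*M (v(M) = 2*M + M = 3*M)
F(D, h) = 17 + 3*h² (F(D, h) = (3*h)*h + 17 = 3*h² + 17 = 17 + 3*h²)
1/(86126 + F(-139, 85)) = 1/(86126 + (17 + 3*85²)) = 1/(86126 + (17 + 3*7225)) = 1/(86126 + (17 + 21675)) = 1/(86126 + 21692) = 1/107818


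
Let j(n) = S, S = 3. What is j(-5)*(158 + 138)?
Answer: 888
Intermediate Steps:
j(n) = 3
j(-5)*(158 + 138) = 3*(158 + 138) = 3*296 = 888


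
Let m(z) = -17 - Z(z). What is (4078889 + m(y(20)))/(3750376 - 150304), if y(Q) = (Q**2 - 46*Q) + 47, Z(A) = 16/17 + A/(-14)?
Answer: 323587757/285605712 ≈ 1.1330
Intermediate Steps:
Z(A) = 16/17 - A/14 (Z(A) = 16*(1/17) + A*(-1/14) = 16/17 - A/14)
y(Q) = 47 + Q**2 - 46*Q
m(z) = -305/17 + z/14 (m(z) = -17 - (16/17 - z/14) = -17 + (-16/17 + z/14) = -305/17 + z/14)
(4078889 + m(y(20)))/(3750376 - 150304) = (4078889 + (-305/17 + (47 + 20**2 - 46*20)/14))/(3750376 - 150304) = (4078889 + (-305/17 + (47 + 400 - 920)/14))/3600072 = (4078889 + (-305/17 + (1/14)*(-473)))*(1/3600072) = (4078889 + (-305/17 - 473/14))*(1/3600072) = (4078889 - 12311/238)*(1/3600072) = (970763271/238)*(1/3600072) = 323587757/285605712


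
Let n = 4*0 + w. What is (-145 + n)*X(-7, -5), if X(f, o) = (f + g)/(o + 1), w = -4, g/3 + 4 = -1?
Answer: -1639/2 ≈ -819.50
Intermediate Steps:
g = -15 (g = -12 + 3*(-1) = -12 - 3 = -15)
X(f, o) = (-15 + f)/(1 + o) (X(f, o) = (f - 15)/(o + 1) = (-15 + f)/(1 + o))
n = -4 (n = 4*0 - 4 = 0 - 4 = -4)
(-145 + n)*X(-7, -5) = (-145 - 4)*((-15 - 7)/(1 - 5)) = -149*(-22)/(-4) = -(-149)*(-22)/4 = -149*11/2 = -1639/2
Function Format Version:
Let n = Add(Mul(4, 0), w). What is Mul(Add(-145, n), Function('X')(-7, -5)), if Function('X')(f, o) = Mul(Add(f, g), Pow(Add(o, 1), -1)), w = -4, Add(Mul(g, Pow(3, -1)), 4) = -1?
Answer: Rational(-1639, 2) ≈ -819.50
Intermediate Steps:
g = -15 (g = Add(-12, Mul(3, -1)) = Add(-12, -3) = -15)
Function('X')(f, o) = Mul(Pow(Add(1, o), -1), Add(-15, f)) (Function('X')(f, o) = Mul(Add(f, -15), Pow(Add(o, 1), -1)) = Mul(Add(-15, f), Pow(Add(1, o), -1)) = Mul(Pow(Add(1, o), -1), Add(-15, f)))
n = -4 (n = Add(Mul(4, 0), -4) = Add(0, -4) = -4)
Mul(Add(-145, n), Function('X')(-7, -5)) = Mul(Add(-145, -4), Mul(Pow(Add(1, -5), -1), Add(-15, -7))) = Mul(-149, Mul(Pow(-4, -1), -22)) = Mul(-149, Mul(Rational(-1, 4), -22)) = Mul(-149, Rational(11, 2)) = Rational(-1639, 2)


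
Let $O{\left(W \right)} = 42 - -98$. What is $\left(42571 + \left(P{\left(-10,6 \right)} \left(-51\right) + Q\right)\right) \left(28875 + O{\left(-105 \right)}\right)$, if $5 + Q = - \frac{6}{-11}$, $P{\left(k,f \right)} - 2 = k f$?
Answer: $\frac{14529841550}{11} \approx 1.3209 \cdot 10^{9}$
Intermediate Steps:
$O{\left(W \right)} = 140$ ($O{\left(W \right)} = 42 + 98 = 140$)
$P{\left(k,f \right)} = 2 + f k$ ($P{\left(k,f \right)} = 2 + k f = 2 + f k$)
$Q = - \frac{49}{11}$ ($Q = -5 - \frac{6}{-11} = -5 - - \frac{6}{11} = -5 + \frac{6}{11} = - \frac{49}{11} \approx -4.4545$)
$\left(42571 + \left(P{\left(-10,6 \right)} \left(-51\right) + Q\right)\right) \left(28875 + O{\left(-105 \right)}\right) = \left(42571 - \left(\frac{49}{11} - \left(2 + 6 \left(-10\right)\right) \left(-51\right)\right)\right) \left(28875 + 140\right) = \left(42571 - \left(\frac{49}{11} - \left(2 - 60\right) \left(-51\right)\right)\right) 29015 = \left(42571 - - \frac{32489}{11}\right) 29015 = \left(42571 + \left(2958 - \frac{49}{11}\right)\right) 29015 = \left(42571 + \frac{32489}{11}\right) 29015 = \frac{500770}{11} \cdot 29015 = \frac{14529841550}{11}$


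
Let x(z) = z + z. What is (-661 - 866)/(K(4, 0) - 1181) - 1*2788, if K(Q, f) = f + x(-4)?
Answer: -3313405/1189 ≈ -2786.7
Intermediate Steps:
x(z) = 2*z
K(Q, f) = -8 + f (K(Q, f) = f + 2*(-4) = f - 8 = -8 + f)
(-661 - 866)/(K(4, 0) - 1181) - 1*2788 = (-661 - 866)/((-8 + 0) - 1181) - 1*2788 = -1527/(-8 - 1181) - 2788 = -1527/(-1189) - 2788 = -1527*(-1/1189) - 2788 = 1527/1189 - 2788 = -3313405/1189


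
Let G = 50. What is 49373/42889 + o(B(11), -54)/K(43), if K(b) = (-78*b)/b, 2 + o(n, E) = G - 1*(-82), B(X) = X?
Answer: -66326/128667 ≈ -0.51549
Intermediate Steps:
o(n, E) = 130 (o(n, E) = -2 + (50 - 1*(-82)) = -2 + (50 + 82) = -2 + 132 = 130)
K(b) = -78
49373/42889 + o(B(11), -54)/K(43) = 49373/42889 + 130/(-78) = 49373*(1/42889) + 130*(-1/78) = 49373/42889 - 5/3 = -66326/128667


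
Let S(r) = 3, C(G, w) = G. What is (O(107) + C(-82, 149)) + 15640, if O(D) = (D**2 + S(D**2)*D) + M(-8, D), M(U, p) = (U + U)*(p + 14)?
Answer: 25392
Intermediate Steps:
M(U, p) = 2*U*(14 + p) (M(U, p) = (2*U)*(14 + p) = 2*U*(14 + p))
O(D) = -224 + D**2 - 13*D (O(D) = (D**2 + 3*D) + 2*(-8)*(14 + D) = (D**2 + 3*D) + (-224 - 16*D) = -224 + D**2 - 13*D)
(O(107) + C(-82, 149)) + 15640 = ((-224 + 107**2 - 13*107) - 82) + 15640 = ((-224 + 11449 - 1391) - 82) + 15640 = (9834 - 82) + 15640 = 9752 + 15640 = 25392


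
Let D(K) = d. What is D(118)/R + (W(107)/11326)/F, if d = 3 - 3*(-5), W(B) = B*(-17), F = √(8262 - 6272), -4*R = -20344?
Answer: 9/2543 - 1819*√1990/22538740 ≈ -6.1098e-5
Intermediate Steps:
R = 5086 (R = -¼*(-20344) = 5086)
F = √1990 ≈ 44.609
W(B) = -17*B
d = 18 (d = 3 + 15 = 18)
D(K) = 18
D(118)/R + (W(107)/11326)/F = 18/5086 + (-17*107/11326)/(√1990) = 18*(1/5086) + (-1819*1/11326)*(√1990/1990) = 9/2543 - 1819*√1990/22538740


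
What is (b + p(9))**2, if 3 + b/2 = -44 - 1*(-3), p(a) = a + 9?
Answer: 4900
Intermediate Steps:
p(a) = 9 + a
b = -88 (b = -6 + 2*(-44 - 1*(-3)) = -6 + 2*(-44 + 3) = -6 + 2*(-41) = -6 - 82 = -88)
(b + p(9))**2 = (-88 + (9 + 9))**2 = (-88 + 18)**2 = (-70)**2 = 4900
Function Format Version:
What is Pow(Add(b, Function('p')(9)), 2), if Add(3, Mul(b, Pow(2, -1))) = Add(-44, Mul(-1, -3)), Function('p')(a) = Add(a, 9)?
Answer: 4900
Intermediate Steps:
Function('p')(a) = Add(9, a)
b = -88 (b = Add(-6, Mul(2, Add(-44, Mul(-1, -3)))) = Add(-6, Mul(2, Add(-44, 3))) = Add(-6, Mul(2, -41)) = Add(-6, -82) = -88)
Pow(Add(b, Function('p')(9)), 2) = Pow(Add(-88, Add(9, 9)), 2) = Pow(Add(-88, 18), 2) = Pow(-70, 2) = 4900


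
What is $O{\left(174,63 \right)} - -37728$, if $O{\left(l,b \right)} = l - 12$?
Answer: $37890$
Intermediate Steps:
$O{\left(l,b \right)} = -12 + l$ ($O{\left(l,b \right)} = l - 12 = -12 + l$)
$O{\left(174,63 \right)} - -37728 = \left(-12 + 174\right) - -37728 = 162 + 37728 = 37890$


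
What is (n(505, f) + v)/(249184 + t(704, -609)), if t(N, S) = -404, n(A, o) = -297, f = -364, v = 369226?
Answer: 368929/248780 ≈ 1.4830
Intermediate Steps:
(n(505, f) + v)/(249184 + t(704, -609)) = (-297 + 369226)/(249184 - 404) = 368929/248780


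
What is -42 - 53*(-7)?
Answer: 329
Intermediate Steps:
-42 - 53*(-7) = -42 + 371 = 329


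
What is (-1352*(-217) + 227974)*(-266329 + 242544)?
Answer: -12400500030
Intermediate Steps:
(-1352*(-217) + 227974)*(-266329 + 242544) = (293384 + 227974)*(-23785) = 521358*(-23785) = -12400500030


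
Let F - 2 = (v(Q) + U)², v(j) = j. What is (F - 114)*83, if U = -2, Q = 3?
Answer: -9213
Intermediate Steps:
F = 3 (F = 2 + (3 - 2)² = 2 + 1² = 2 + 1 = 3)
(F - 114)*83 = (3 - 114)*83 = -111*83 = -9213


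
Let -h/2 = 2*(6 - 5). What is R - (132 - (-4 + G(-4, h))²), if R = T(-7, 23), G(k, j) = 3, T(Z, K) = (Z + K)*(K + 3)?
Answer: 285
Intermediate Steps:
T(Z, K) = (3 + K)*(K + Z) (T(Z, K) = (K + Z)*(3 + K) = (3 + K)*(K + Z))
h = -4 (h = -4*(6 - 5) = -4 ≈ -4.0000)
R = 416 (R = 23² + 3*23 + 3*(-7) + 23*(-7) = 529 + 69 - 21 - 161 = 416)
R - (132 - (-4 + G(-4, h))²) = 416 - (132 - (-4 + 3)²) = 416 - (132 - 1*(-1)²) = 416 - (132 - 1*1) = 416 - (132 - 1) = 416 - 1*131 = 416 - 131 = 285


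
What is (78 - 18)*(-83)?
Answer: -4980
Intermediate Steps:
(78 - 18)*(-83) = 60*(-83) = -4980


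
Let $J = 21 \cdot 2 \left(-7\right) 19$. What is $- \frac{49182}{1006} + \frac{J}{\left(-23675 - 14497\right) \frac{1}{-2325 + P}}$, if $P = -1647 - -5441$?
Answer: $\frac{531474475}{3200086} \approx 166.08$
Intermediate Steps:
$P = 3794$ ($P = -1647 + 5441 = 3794$)
$J = -5586$ ($J = 21 \left(-14\right) 19 = \left(-294\right) 19 = -5586$)
$- \frac{49182}{1006} + \frac{J}{\left(-23675 - 14497\right) \frac{1}{-2325 + P}} = - \frac{49182}{1006} - \frac{5586}{\left(-23675 - 14497\right) \frac{1}{-2325 + 3794}} = \left(-49182\right) \frac{1}{1006} - \frac{5586}{\left(-38172\right) \frac{1}{1469}} = - \frac{24591}{503} - \frac{5586}{\left(-38172\right) \frac{1}{1469}} = - \frac{24591}{503} - \frac{5586}{- \frac{38172}{1469}} = - \frac{24591}{503} - - \frac{1367639}{6362} = - \frac{24591}{503} + \frac{1367639}{6362} = \frac{531474475}{3200086}$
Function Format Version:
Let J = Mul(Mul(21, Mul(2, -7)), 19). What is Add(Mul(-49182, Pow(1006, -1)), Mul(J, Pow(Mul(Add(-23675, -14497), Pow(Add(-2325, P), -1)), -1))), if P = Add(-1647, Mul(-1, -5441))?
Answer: Rational(531474475, 3200086) ≈ 166.08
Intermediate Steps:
P = 3794 (P = Add(-1647, 5441) = 3794)
J = -5586 (J = Mul(Mul(21, -14), 19) = Mul(-294, 19) = -5586)
Add(Mul(-49182, Pow(1006, -1)), Mul(J, Pow(Mul(Add(-23675, -14497), Pow(Add(-2325, P), -1)), -1))) = Add(Mul(-49182, Pow(1006, -1)), Mul(-5586, Pow(Mul(Add(-23675, -14497), Pow(Add(-2325, 3794), -1)), -1))) = Add(Mul(-49182, Rational(1, 1006)), Mul(-5586, Pow(Mul(-38172, Pow(1469, -1)), -1))) = Add(Rational(-24591, 503), Mul(-5586, Pow(Mul(-38172, Rational(1, 1469)), -1))) = Add(Rational(-24591, 503), Mul(-5586, Pow(Rational(-38172, 1469), -1))) = Add(Rational(-24591, 503), Mul(-5586, Rational(-1469, 38172))) = Add(Rational(-24591, 503), Rational(1367639, 6362)) = Rational(531474475, 3200086)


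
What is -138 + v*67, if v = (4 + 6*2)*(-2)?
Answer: -2282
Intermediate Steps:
v = -32 (v = (4 + 12)*(-2) = 16*(-2) = -32)
-138 + v*67 = -138 - 32*67 = -138 - 2144 = -2282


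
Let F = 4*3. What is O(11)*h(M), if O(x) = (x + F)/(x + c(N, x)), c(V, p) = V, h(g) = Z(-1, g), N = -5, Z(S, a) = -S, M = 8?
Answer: 23/6 ≈ 3.8333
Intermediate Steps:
h(g) = 1 (h(g) = -1*(-1) = 1)
F = 12
O(x) = (12 + x)/(-5 + x) (O(x) = (x + 12)/(x - 5) = (12 + x)/(-5 + x))
O(11)*h(M) = ((12 + 11)/(-5 + 11))*1 = (23/6)*1 = 23/6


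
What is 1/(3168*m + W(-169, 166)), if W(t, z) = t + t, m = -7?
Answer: -1/22514 ≈ -4.4417e-5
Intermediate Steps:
W(t, z) = 2*t
1/(3168*m + W(-169, 166)) = 1/(3168*(-7) + 2*(-169)) = 1/(-22176 - 338) = 1/(-22514) = -1/22514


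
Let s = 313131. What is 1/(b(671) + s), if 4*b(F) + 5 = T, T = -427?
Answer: 1/313023 ≈ 3.1947e-6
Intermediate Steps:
b(F) = -108 (b(F) = -5/4 + (¼)*(-427) = -5/4 - 427/4 = -108)
1/(b(671) + s) = 1/(-108 + 313131) = 1/313023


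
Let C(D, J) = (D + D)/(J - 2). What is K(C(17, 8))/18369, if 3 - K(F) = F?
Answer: -8/55107 ≈ -0.00014517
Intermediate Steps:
C(D, J) = 2*D/(-2 + J) (C(D, J) = (2*D)/(-2 + J) = 2*D/(-2 + J))
K(F) = 3 - F
K(C(17, 8))/18369 = (3 - 2*17/(-2 + 8))/18369 = (3 - 2*17/6)*(1/18369) = (3 - 1*17/3)*(1/18369) = (3 - 17/3)*(1/18369) = -8/3*1/18369 = -8/55107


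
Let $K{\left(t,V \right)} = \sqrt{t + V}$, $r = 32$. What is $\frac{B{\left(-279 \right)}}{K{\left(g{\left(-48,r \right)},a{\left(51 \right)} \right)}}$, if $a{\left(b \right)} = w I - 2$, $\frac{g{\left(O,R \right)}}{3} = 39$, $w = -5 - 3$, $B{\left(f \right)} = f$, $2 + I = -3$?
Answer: $- \frac{9 \sqrt{155}}{5} \approx -22.41$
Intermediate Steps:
$I = -5$ ($I = -2 - 3 = -5$)
$w = -8$ ($w = -5 - 3 = -8$)
$g{\left(O,R \right)} = 117$ ($g{\left(O,R \right)} = 3 \cdot 39 = 117$)
$a{\left(b \right)} = 38$ ($a{\left(b \right)} = \left(-8\right) \left(-5\right) - 2 = 40 - 2 = 38$)
$K{\left(t,V \right)} = \sqrt{V + t}$
$\frac{B{\left(-279 \right)}}{K{\left(g{\left(-48,r \right)},a{\left(51 \right)} \right)}} = - \frac{279}{\sqrt{38 + 117}} = - \frac{279}{\sqrt{155}} = - 279 \frac{\sqrt{155}}{155} = - \frac{9 \sqrt{155}}{5}$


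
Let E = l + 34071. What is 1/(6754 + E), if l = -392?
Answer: 1/40433 ≈ 2.4732e-5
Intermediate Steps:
E = 33679 (E = -392 + 34071 = 33679)
1/(6754 + E) = 1/(6754 + 33679) = 1/40433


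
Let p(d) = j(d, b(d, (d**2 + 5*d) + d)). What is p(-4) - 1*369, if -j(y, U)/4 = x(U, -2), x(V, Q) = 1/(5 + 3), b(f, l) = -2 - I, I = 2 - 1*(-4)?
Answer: -739/2 ≈ -369.50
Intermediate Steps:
I = 6 (I = 2 + 4 = 6)
b(f, l) = -8 (b(f, l) = -2 - 1*6 = -2 - 6 = -8)
x(V, Q) = 1/8
j(y, U) = -1/2 (j(y, U) = -4*1/8 = -1/2)
p(d) = -1/2
p(-4) - 1*369 = -1/2 - 1*369 = -1/2 - 369 = -739/2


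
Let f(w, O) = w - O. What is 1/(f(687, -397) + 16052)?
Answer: 1/17136 ≈ 5.8357e-5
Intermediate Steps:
1/(f(687, -397) + 16052) = 1/((687 - 1*(-397)) + 16052) = 1/((687 + 397) + 16052) = 1/(1084 + 16052) = 1/17136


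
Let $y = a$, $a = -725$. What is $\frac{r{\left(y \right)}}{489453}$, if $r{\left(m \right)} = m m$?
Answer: $\frac{525625}{489453} \approx 1.0739$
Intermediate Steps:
$y = -725$
$r{\left(m \right)} = m^{2}$
$\frac{r{\left(y \right)}}{489453} = \frac{\left(-725\right)^{2}}{489453} = 525625 \cdot \frac{1}{489453} = \frac{525625}{489453}$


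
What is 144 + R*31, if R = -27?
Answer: -693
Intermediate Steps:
144 + R*31 = 144 - 27*31 = 144 - 837 = -693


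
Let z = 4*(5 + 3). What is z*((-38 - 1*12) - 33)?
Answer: -2656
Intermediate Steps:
z = 32 (z = 4*8 = 32)
z*((-38 - 1*12) - 33) = 32*((-38 - 1*12) - 33) = 32*((-38 - 12) - 33) = 32*(-50 - 33) = 32*(-83) = -2656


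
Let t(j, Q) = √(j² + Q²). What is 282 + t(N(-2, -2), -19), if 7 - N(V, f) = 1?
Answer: 282 + √397 ≈ 301.92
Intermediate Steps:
N(V, f) = 6 (N(V, f) = 7 - 1*1 = 7 - 1 = 6)
t(j, Q) = √(Q² + j²)
282 + t(N(-2, -2), -19) = 282 + √((-19)² + 6²) = 282 + √(361 + 36) = 282 + √397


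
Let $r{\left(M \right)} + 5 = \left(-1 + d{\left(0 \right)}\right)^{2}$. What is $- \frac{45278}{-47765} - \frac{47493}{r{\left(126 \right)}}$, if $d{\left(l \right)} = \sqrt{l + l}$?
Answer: $\frac{2268684257}{191060} \approx 11874.0$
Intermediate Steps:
$d{\left(l \right)} = \sqrt{2} \sqrt{l}$ ($d{\left(l \right)} = \sqrt{2 l} = \sqrt{2} \sqrt{l}$)
$r{\left(M \right)} = -4$ ($r{\left(M \right)} = -5 + \left(-1 + \sqrt{2} \sqrt{0}\right)^{2} = -5 + \left(-1 + \sqrt{2} \cdot 0\right)^{2} = -5 + \left(-1 + 0\right)^{2} = -5 + \left(-1\right)^{2} = -5 + 1 = -4$)
$- \frac{45278}{-47765} - \frac{47493}{r{\left(126 \right)}} = - \frac{45278}{-47765} - \frac{47493}{-4} = \left(-45278\right) \left(- \frac{1}{47765}\right) - - \frac{47493}{4} = \frac{45278}{47765} + \frac{47493}{4} = \frac{2268684257}{191060}$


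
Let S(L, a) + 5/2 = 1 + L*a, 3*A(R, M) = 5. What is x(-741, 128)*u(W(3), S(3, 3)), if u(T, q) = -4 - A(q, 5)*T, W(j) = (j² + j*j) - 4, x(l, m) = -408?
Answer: 11152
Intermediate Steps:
W(j) = -4 + 2*j² (W(j) = (j² + j²) - 4 = 2*j² - 4 = -4 + 2*j²)
A(R, M) = 5/3 (A(R, M) = (⅓)*5 = 5/3)
S(L, a) = -3/2 + L*a (S(L, a) = -5/2 + (1 + L*a) = -3/2 + L*a)
u(T, q) = -4 - 5*T/3
x(-741, 128)*u(W(3), S(3, 3)) = -408*(-4 - 5*(-4 + 2*3²)/3) = -408*(-4 - 5*(-4 + 2*9)/3) = -408*(-4 - 5*(-4 + 18)/3) = -408*(-4 - 5/3*14) = -408*(-4 - 70/3) = -408*(-82/3) = 11152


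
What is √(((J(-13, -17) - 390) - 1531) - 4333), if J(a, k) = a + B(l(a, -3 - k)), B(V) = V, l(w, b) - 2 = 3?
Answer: I*√6262 ≈ 79.133*I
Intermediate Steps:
l(w, b) = 5 (l(w, b) = 2 + 3 = 5)
J(a, k) = 5 + a (J(a, k) = a + 5 = 5 + a)
√(((J(-13, -17) - 390) - 1531) - 4333) = √((((5 - 13) - 390) - 1531) - 4333) = √(((-8 - 390) - 1531) - 4333) = √((-398 - 1531) - 4333) = √(-1929 - 4333) = √(-6262) = I*√6262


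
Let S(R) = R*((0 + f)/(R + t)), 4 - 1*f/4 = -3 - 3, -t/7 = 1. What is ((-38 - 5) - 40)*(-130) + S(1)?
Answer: 32350/3 ≈ 10783.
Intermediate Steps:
t = -7 (t = -7*1 = -7)
f = 40 (f = 16 - 4*(-3 - 3) = 16 - 4*(-6) = 16 + 24 = 40)
S(R) = 40*R/(-7 + R) (S(R) = R*((0 + 40)/(R - 7)) = R*(40/(-7 + R)) = 40*R/(-7 + R))
((-38 - 5) - 40)*(-130) + S(1) = ((-38 - 5) - 40)*(-130) + 40*1/(-7 + 1) = (-43 - 40)*(-130) + 40*1/(-6) = -83*(-130) + 40*1*(-⅙) = 10790 - 20/3 = 32350/3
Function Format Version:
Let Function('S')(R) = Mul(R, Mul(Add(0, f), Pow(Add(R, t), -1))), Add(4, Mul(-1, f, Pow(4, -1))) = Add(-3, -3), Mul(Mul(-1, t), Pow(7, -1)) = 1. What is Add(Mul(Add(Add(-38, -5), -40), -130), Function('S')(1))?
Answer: Rational(32350, 3) ≈ 10783.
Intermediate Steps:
t = -7 (t = Mul(-7, 1) = -7)
f = 40 (f = Add(16, Mul(-4, Add(-3, -3))) = Add(16, Mul(-4, -6)) = Add(16, 24) = 40)
Function('S')(R) = Mul(40, R, Pow(Add(-7, R), -1)) (Function('S')(R) = Mul(R, Mul(Add(0, 40), Pow(Add(R, -7), -1))) = Mul(R, Mul(40, Pow(Add(-7, R), -1))) = Mul(40, R, Pow(Add(-7, R), -1)))
Add(Mul(Add(Add(-38, -5), -40), -130), Function('S')(1)) = Add(Mul(Add(Add(-38, -5), -40), -130), Mul(40, 1, Pow(Add(-7, 1), -1))) = Add(Mul(Add(-43, -40), -130), Mul(40, 1, Pow(-6, -1))) = Add(Mul(-83, -130), Mul(40, 1, Rational(-1, 6))) = Add(10790, Rational(-20, 3)) = Rational(32350, 3)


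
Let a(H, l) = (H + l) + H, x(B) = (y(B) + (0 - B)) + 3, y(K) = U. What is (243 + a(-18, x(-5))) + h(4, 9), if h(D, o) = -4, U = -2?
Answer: 209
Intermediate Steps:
y(K) = -2
x(B) = 1 - B (x(B) = (-2 + (0 - B)) + 3 = (-2 - B) + 3 = 1 - B)
a(H, l) = l + 2*H
(243 + a(-18, x(-5))) + h(4, 9) = (243 + ((1 - 1*(-5)) + 2*(-18))) - 4 = (243 + ((1 + 5) - 36)) - 4 = (243 + (6 - 36)) - 4 = (243 - 30) - 4 = 213 - 4 = 209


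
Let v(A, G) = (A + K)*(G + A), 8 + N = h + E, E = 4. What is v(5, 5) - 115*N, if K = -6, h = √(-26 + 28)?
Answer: 450 - 115*√2 ≈ 287.37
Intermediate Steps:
h = √2 ≈ 1.4142
N = -4 + √2 (N = -8 + (√2 + 4) = -8 + (4 + √2) = -4 + √2 ≈ -2.5858)
v(A, G) = (-6 + A)*(A + G) (v(A, G) = (A - 6)*(G + A) = (-6 + A)*(A + G))
v(5, 5) - 115*N = (5² - 6*5 - 6*5 + 5*5) - 115*(-4 + √2) = (25 - 30 - 30 + 25) + (460 - 115*√2) = -10 + (460 - 115*√2) = 450 - 115*√2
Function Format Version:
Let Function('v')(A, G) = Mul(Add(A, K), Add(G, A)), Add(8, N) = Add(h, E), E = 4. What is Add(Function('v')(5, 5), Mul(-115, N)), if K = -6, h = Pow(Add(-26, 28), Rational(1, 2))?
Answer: Add(450, Mul(-115, Pow(2, Rational(1, 2)))) ≈ 287.37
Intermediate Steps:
h = Pow(2, Rational(1, 2)) ≈ 1.4142
N = Add(-4, Pow(2, Rational(1, 2))) (N = Add(-8, Add(Pow(2, Rational(1, 2)), 4)) = Add(-8, Add(4, Pow(2, Rational(1, 2)))) = Add(-4, Pow(2, Rational(1, 2))) ≈ -2.5858)
Function('v')(A, G) = Mul(Add(-6, A), Add(A, G)) (Function('v')(A, G) = Mul(Add(A, -6), Add(G, A)) = Mul(Add(-6, A), Add(A, G)))
Add(Function('v')(5, 5), Mul(-115, N)) = Add(Add(Pow(5, 2), Mul(-6, 5), Mul(-6, 5), Mul(5, 5)), Mul(-115, Add(-4, Pow(2, Rational(1, 2))))) = Add(Add(25, -30, -30, 25), Add(460, Mul(-115, Pow(2, Rational(1, 2))))) = Add(-10, Add(460, Mul(-115, Pow(2, Rational(1, 2))))) = Add(450, Mul(-115, Pow(2, Rational(1, 2))))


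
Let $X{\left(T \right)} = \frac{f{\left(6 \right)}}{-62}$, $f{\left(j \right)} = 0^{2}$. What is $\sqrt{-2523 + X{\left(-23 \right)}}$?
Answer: $29 i \sqrt{3} \approx 50.229 i$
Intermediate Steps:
$f{\left(j \right)} = 0$
$X{\left(T \right)} = 0$ ($X{\left(T \right)} = \frac{0}{-62} = 0 \left(- \frac{1}{62}\right) = 0$)
$\sqrt{-2523 + X{\left(-23 \right)}} = \sqrt{-2523 + 0} = \sqrt{-2523} = 29 i \sqrt{3}$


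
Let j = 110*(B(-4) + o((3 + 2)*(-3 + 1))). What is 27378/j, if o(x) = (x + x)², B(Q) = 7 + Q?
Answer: 1053/1705 ≈ 0.61760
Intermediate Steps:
o(x) = 4*x² (o(x) = (2*x)² = 4*x²)
j = 44330 (j = 110*((7 - 4) + 4*((3 + 2)*(-3 + 1))²) = 110*(3 + 4*(5*(-2))²) = 110*(3 + 4*(-10)²) = 110*(3 + 4*100) = 110*(3 + 400) = 110*403 = 44330)
27378/j = 27378/44330 = 27378*(1/44330) = 1053/1705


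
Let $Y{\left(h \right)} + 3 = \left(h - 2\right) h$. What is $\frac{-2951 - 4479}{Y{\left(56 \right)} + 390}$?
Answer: $- \frac{7430}{3411} \approx -2.1782$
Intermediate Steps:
$Y{\left(h \right)} = -3 + h \left(-2 + h\right)$ ($Y{\left(h \right)} = -3 + \left(h - 2\right) h = -3 + \left(-2 + h\right) h = -3 + h \left(-2 + h\right)$)
$\frac{-2951 - 4479}{Y{\left(56 \right)} + 390} = \frac{-2951 - 4479}{\left(-3 + 56^{2} - 112\right) + 390} = - \frac{7430}{\left(-3 + 3136 - 112\right) + 390} = - \frac{7430}{3021 + 390} = - \frac{7430}{3411}$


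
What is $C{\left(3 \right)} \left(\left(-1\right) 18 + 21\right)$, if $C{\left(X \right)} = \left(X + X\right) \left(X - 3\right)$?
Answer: $0$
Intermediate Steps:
$C{\left(X \right)} = 2 X \left(-3 + X\right)$
$C{\left(3 \right)} \left(\left(-1\right) 18 + 21\right) = 2 \cdot 3 \left(-3 + 3\right) \left(\left(-1\right) 18 + 21\right) = 2 \cdot 3 \cdot 0 \left(-18 + 21\right) = 0 \cdot 3 = 0$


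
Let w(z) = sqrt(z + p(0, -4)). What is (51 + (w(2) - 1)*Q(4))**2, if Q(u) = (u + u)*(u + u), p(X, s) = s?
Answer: (13 - 64*I*sqrt(2))**2 ≈ -8023.0 - 2353.3*I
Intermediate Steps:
w(z) = sqrt(-4 + z) (w(z) = sqrt(z - 4) = sqrt(-4 + z))
Q(u) = 4*u**2 (Q(u) = (2*u)*(2*u) = 4*u**2)
(51 + (w(2) - 1)*Q(4))**2 = (51 + (sqrt(-4 + 2) - 1)*(4*4**2))**2 = (51 + (sqrt(-2) - 1)*(4*16))**2 = (51 + (I*sqrt(2) - 1)*64)**2 = (51 + (-1 + I*sqrt(2))*64)**2 = (51 + (-64 + 64*I*sqrt(2)))**2 = (-13 + 64*I*sqrt(2))**2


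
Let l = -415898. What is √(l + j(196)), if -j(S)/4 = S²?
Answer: I*√569562 ≈ 754.69*I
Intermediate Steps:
j(S) = -4*S²
√(l + j(196)) = √(-415898 - 4*196²) = √(-415898 - 4*38416) = √(-415898 - 153664) = √(-569562) = I*√569562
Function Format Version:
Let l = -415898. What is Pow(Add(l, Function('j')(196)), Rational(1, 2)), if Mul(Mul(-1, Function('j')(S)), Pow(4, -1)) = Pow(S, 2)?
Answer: Mul(I, Pow(569562, Rational(1, 2))) ≈ Mul(754.69, I)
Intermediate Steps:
Function('j')(S) = Mul(-4, Pow(S, 2))
Pow(Add(l, Function('j')(196)), Rational(1, 2)) = Pow(Add(-415898, Mul(-4, Pow(196, 2))), Rational(1, 2)) = Pow(Add(-415898, Mul(-4, 38416)), Rational(1, 2)) = Pow(Add(-415898, -153664), Rational(1, 2)) = Pow(-569562, Rational(1, 2)) = Mul(I, Pow(569562, Rational(1, 2)))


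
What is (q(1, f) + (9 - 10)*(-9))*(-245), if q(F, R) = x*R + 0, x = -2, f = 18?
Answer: 6615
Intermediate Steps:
q(F, R) = -2*R (q(F, R) = -2*R + 0 = -2*R)
(q(1, f) + (9 - 10)*(-9))*(-245) = (-2*18 + (9 - 10)*(-9))*(-245) = (-36 - 1*(-9))*(-245) = (-36 + 9)*(-245) = -27*(-245) = 6615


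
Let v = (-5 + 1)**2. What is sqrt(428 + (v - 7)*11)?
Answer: sqrt(527) ≈ 22.956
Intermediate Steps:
v = 16 (v = (-4)**2 = 16)
sqrt(428 + (v - 7)*11) = sqrt(428 + (16 - 7)*11) = sqrt(428 + 9*11) = sqrt(428 + 99) = sqrt(527)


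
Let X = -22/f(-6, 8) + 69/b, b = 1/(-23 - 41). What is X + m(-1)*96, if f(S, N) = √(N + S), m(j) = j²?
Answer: -4320 - 11*√2 ≈ -4335.6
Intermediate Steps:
b = -1/64 (b = 1/(-64) = -1/64 ≈ -0.015625)
X = -4416 - 11*√2 (X = -22/√(8 - 6) + 69/(-1/64) = -22*√2/2 + 69*(-64) = -11*√2 - 4416 = -4416 - 11*√2 ≈ -4431.6)
X + m(-1)*96 = (-4416 - 11*√2) + (-1)²*96 = (-4416 - 11*√2) + 1*96 = (-4416 - 11*√2) + 96 = -4320 - 11*√2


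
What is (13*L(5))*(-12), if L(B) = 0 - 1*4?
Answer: 624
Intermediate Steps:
L(B) = -4 (L(B) = 0 - 4 = -4)
(13*L(5))*(-12) = (13*(-4))*(-12) = -52*(-12) = 624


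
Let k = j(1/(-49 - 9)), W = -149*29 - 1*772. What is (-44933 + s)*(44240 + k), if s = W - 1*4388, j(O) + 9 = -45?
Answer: -2404337004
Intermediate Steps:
W = -5093 (W = -4321 - 772 = -5093)
j(O) = -54 (j(O) = -9 - 45 = -54)
k = -54
s = -9481 (s = -5093 - 1*4388 = -5093 - 4388 = -9481)
(-44933 + s)*(44240 + k) = (-44933 - 9481)*(44240 - 54) = -54414*44186 = -2404337004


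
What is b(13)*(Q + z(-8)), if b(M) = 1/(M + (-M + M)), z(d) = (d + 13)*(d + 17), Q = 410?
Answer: 35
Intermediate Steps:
z(d) = (13 + d)*(17 + d)
b(M) = 1/M (b(M) = 1/(M + 0) = 1/M)
b(13)*(Q + z(-8)) = (410 + (221 + (-8)² + 30*(-8)))/13 = (410 + (221 + 64 - 240))/13 = (410 + 45)/13 = (1/13)*455 = 35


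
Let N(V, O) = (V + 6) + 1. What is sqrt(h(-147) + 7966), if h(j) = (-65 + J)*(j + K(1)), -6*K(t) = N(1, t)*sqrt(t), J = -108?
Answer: sqrt(302649)/3 ≈ 183.38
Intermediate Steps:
N(V, O) = 7 + V (N(V, O) = (6 + V) + 1 = 7 + V)
K(t) = -4*sqrt(t)/3 (K(t) = -(7 + 1)*sqrt(t)/6 = -4*sqrt(t)/3)
h(j) = 692/3 - 173*j (h(j) = (-65 - 108)*(j - 4*sqrt(1)/3) = -173*(j - 4/3*1) = -173*(j - 4/3) = -173*(-4/3 + j) = 692/3 - 173*j)
sqrt(h(-147) + 7966) = sqrt((692/3 - 173*(-147)) + 7966) = sqrt((692/3 + 25431) + 7966) = sqrt(76985/3 + 7966) = sqrt(100883/3) = sqrt(302649)/3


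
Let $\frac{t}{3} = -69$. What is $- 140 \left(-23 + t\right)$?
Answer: $32200$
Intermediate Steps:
$t = -207$ ($t = 3 \left(-69\right) = -207$)
$- 140 \left(-23 + t\right) = - 140 \left(-23 - 207\right) = \left(-140\right) \left(-230\right) = 32200$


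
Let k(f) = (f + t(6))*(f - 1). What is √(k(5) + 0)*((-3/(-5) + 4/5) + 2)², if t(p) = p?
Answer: 578*√11/25 ≈ 76.680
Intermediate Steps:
k(f) = (-1 + f)*(6 + f) (k(f) = (f + 6)*(f - 1) = (6 + f)*(-1 + f) = (-1 + f)*(6 + f))
√(k(5) + 0)*((-3/(-5) + 4/5) + 2)² = √((-6 + 5² + 5*5) + 0)*((-3/(-5) + 4/5) + 2)² = √((-6 + 25 + 25) + 0)*((-3*(-⅕) + 4*(⅕)) + 2)² = √(44 + 0)*((⅗ + ⅘) + 2)² = √44*(7/5 + 2)² = (2*√11)*(17/5)² = (2*√11)*(289/25) = 578*√11/25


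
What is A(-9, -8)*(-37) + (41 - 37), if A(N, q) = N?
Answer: 337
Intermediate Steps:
A(-9, -8)*(-37) + (41 - 37) = -9*(-37) + (41 - 37) = 333 + 4 = 337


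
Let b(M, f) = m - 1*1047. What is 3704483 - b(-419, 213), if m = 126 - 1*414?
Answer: 3705818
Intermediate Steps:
m = -288 (m = 126 - 414 = -288)
b(M, f) = -1335 (b(M, f) = -288 - 1*1047 = -288 - 1047 = -1335)
3704483 - b(-419, 213) = 3704483 - 1*(-1335) = 3704483 + 1335 = 3705818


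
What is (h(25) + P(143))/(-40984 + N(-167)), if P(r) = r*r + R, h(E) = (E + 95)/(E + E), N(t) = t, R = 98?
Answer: -1181/2365 ≈ -0.49937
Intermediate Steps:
h(E) = (95 + E)/(2*E) (h(E) = (95 + E)/((2*E)) = (95 + E)*(1/(2*E)) = (95 + E)/(2*E))
P(r) = 98 + r**2 (P(r) = r*r + 98 = r**2 + 98 = 98 + r**2)
(h(25) + P(143))/(-40984 + N(-167)) = ((1/2)*(95 + 25)/25 + (98 + 143**2))/(-40984 - 167) = ((1/2)*(1/25)*120 + (98 + 20449))/(-41151) = (12/5 + 20547)*(-1/41151) = (102747/5)*(-1/41151) = -1181/2365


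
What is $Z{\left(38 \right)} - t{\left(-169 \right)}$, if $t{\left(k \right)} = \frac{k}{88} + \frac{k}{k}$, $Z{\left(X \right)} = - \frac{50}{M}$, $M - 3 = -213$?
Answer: $\frac{2141}{1848} \approx 1.1586$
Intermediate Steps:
$M = -210$ ($M = 3 - 213 = -210$)
$Z{\left(X \right)} = \frac{5}{21}$ ($Z{\left(X \right)} = - \frac{50}{-210} = \left(-50\right) \left(- \frac{1}{210}\right) = \frac{5}{21}$)
$t{\left(k \right)} = 1 + \frac{k}{88}$ ($t{\left(k \right)} = k \frac{1}{88} + 1 = \frac{k}{88} + 1 = 1 + \frac{k}{88}$)
$Z{\left(38 \right)} - t{\left(-169 \right)} = \frac{5}{21} - \left(1 + \frac{1}{88} \left(-169\right)\right) = \frac{5}{21} - \left(1 - \frac{169}{88}\right) = \frac{5}{21} - - \frac{81}{88} = \frac{5}{21} + \frac{81}{88} = \frac{2141}{1848}$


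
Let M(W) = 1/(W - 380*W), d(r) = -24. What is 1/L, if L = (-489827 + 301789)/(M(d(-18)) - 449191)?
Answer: 4085841335/1710393648 ≈ 2.3888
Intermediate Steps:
M(W) = -1/(379*W) (M(W) = 1/(-379*W) = -1/(379*W))
L = 1710393648/4085841335 (L = (-489827 + 301789)/(-1/379/(-24) - 449191) = -188038/(-1/379*(-1/24) - 449191) = -188038/(1/9096 - 449191) = -188038/(-4085841335/9096) = -188038*(-9096/4085841335) = 1710393648/4085841335 ≈ 0.41861)
1/L = 1/(1710393648/4085841335) = 4085841335/1710393648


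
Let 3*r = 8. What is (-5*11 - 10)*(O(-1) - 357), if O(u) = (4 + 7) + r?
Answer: 66950/3 ≈ 22317.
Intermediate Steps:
r = 8/3 (r = (1/3)*8 = 8/3 ≈ 2.6667)
O(u) = 41/3 (O(u) = (4 + 7) + 8/3 = 11 + 8/3 = 41/3)
(-5*11 - 10)*(O(-1) - 357) = (-5*11 - 10)*(41/3 - 357) = (-55 - 10)*(-1030/3) = -65*(-1030/3) = 66950/3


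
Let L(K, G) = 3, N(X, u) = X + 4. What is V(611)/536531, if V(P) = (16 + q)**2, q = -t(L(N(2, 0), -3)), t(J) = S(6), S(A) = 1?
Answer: 225/536531 ≈ 0.00041936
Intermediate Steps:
N(X, u) = 4 + X
t(J) = 1
q = -1 (q = -1*1 = -1)
V(P) = 225 (V(P) = (16 - 1)**2 = 15**2 = 225)
V(611)/536531 = 225/536531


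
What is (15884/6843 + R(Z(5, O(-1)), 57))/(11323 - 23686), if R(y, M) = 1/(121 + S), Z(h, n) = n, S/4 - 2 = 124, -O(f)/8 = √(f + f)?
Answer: -9934343/52875005625 ≈ -0.00018788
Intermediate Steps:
O(f) = -8*√2*√f (O(f) = -8*√(f + f) = -8*√2*√f)
S = 504 (S = 8 + 4*124 = 8 + 496 = 504)
R(y, M) = 1/625 (R(y, M) = 1/(121 + 504) = 1/625)
(15884/6843 + R(Z(5, O(-1)), 57))/(11323 - 23686) = (15884/6843 + 1/625)/(11323 - 23686) = (15884*(1/6843) + 1/625)/(-12363) = (15884/6843 + 1/625)*(-1/12363) = (9934343/4276875)*(-1/12363) = -9934343/52875005625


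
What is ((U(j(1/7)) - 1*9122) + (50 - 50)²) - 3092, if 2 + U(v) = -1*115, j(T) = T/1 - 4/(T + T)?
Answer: -12331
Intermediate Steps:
j(T) = T - 2/T (j(T) = T*1 - 4*1/(2*T) = T - 2/T)
U(v) = -117 (U(v) = -2 - 1*115 = -2 - 115 = -117)
((U(j(1/7)) - 1*9122) + (50 - 50)²) - 3092 = ((-117 - 1*9122) + (50 - 50)²) - 3092 = ((-117 - 9122) + 0²) - 3092 = (-9239 + 0) - 3092 = -9239 - 3092 = -12331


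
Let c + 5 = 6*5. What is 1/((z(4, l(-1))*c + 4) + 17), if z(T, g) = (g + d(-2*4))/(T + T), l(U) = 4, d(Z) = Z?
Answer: 2/17 ≈ 0.11765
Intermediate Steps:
z(T, g) = (-8 + g)/(2*T) (z(T, g) = (g - 2*4)/(T + T) = (g - 8)/((2*T)) = (-8 + g)*(1/(2*T)) = (-8 + g)/(2*T))
c = 25 (c = -5 + 6*5 = -5 + 30 = 25)
1/((z(4, l(-1))*c + 4) + 17) = 1/((((½)*(-8 + 4)/4)*25 + 4) + 17) = 1/((((½)*(¼)*(-4))*25 + 4) + 17) = 1/((-½*25 + 4) + 17) = 1/((-25/2 + 4) + 17) = 1/(-17/2 + 17) = 1/(17/2) = 2/17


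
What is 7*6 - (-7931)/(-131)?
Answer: -2429/131 ≈ -18.542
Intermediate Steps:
7*6 - (-7931)/(-131) = 42 - (-7931)*(-1)/131 = 42 - 77*103/131 = 42 - 7931/131 = -2429/131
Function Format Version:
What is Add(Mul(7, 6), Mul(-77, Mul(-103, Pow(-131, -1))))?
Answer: Rational(-2429, 131) ≈ -18.542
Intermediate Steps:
Add(Mul(7, 6), Mul(-77, Mul(-103, Pow(-131, -1)))) = Add(42, Mul(-77, Mul(-103, Rational(-1, 131)))) = Add(42, Mul(-77, Rational(103, 131))) = Add(42, Rational(-7931, 131)) = Rational(-2429, 131)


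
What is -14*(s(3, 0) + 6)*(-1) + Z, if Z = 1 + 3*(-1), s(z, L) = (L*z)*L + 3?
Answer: 124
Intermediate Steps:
s(z, L) = 3 + z*L² (s(z, L) = z*L² + 3 = 3 + z*L²)
Z = -2 (Z = 1 - 3 = -2)
-14*(s(3, 0) + 6)*(-1) + Z = -14*((3 + 3*0²) + 6)*(-1) - 2 = -14*((3 + 3*0) + 6)*(-1) - 2 = -14*((3 + 0) + 6)*(-1) - 2 = -14*(3 + 6)*(-1) - 2 = -126*(-1) - 2 = -14*(-9) - 2 = 126 - 2 = 124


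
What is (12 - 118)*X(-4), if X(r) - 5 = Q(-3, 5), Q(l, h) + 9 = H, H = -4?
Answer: 848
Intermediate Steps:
Q(l, h) = -13 (Q(l, h) = -9 - 4 = -13)
X(r) = -8 (X(r) = 5 - 13 = -8)
(12 - 118)*X(-4) = (12 - 118)*(-8) = -106*(-8) = 848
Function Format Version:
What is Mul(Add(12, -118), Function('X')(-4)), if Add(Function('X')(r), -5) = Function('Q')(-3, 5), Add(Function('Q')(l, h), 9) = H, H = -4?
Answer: 848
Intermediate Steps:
Function('Q')(l, h) = -13 (Function('Q')(l, h) = Add(-9, -4) = -13)
Function('X')(r) = -8 (Function('X')(r) = Add(5, -13) = -8)
Mul(Add(12, -118), Function('X')(-4)) = Mul(Add(12, -118), -8) = Mul(-106, -8) = 848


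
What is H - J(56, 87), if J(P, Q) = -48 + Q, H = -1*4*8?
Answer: -71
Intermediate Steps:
H = -32 (H = -4*8 = -32)
H - J(56, 87) = -32 - (-48 + 87) = -32 - 1*39 = -32 - 39 = -71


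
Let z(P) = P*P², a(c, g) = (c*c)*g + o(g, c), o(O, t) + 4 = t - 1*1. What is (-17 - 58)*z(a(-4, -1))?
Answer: 1171875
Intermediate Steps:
o(O, t) = -5 + t (o(O, t) = -4 + (t - 1*1) = -4 + (t - 1) = -4 + (-1 + t) = -5 + t)
a(c, g) = -5 + c + g*c² (a(c, g) = (c*c)*g + (-5 + c) = c²*g + (-5 + c) = g*c² + (-5 + c) = -5 + c + g*c²)
z(P) = P³
(-17 - 58)*z(a(-4, -1)) = (-17 - 58)*(-5 - 4 - 1*(-4)²)³ = -75*(-5 - 4 - 1*16)³ = -75*(-5 - 4 - 16)³ = -75*(-25)³ = -75*(-15625) = 1171875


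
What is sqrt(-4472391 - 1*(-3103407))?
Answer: 2*I*sqrt(342246) ≈ 1170.0*I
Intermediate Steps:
sqrt(-4472391 - 1*(-3103407)) = sqrt(-4472391 + 3103407) = sqrt(-1368984) = 2*I*sqrt(342246)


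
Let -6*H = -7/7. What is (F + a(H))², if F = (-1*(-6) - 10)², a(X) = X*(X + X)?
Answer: 83521/324 ≈ 257.78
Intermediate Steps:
H = ⅙ (H = -(-7)/(6*7) = -⅙*(-1) = ⅙ ≈ 0.16667)
a(X) = 2*X² (a(X) = X*(2*X) = 2*X²)
F = 16 (F = (6 - 10)² = (-4)² = 16)
(F + a(H))² = (16 + 2*(⅙)²)² = (16 + 2*(1/36))² = (16 + 1/18)² = (289/18)² = 83521/324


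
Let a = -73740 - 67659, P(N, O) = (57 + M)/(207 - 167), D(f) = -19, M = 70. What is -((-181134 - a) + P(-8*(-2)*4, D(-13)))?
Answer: 1589273/40 ≈ 39732.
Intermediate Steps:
P(N, O) = 127/40 (P(N, O) = (57 + 70)/(207 - 167) = 127/40)
a = -141399
-((-181134 - a) + P(-8*(-2)*4, D(-13))) = -((-181134 - 1*(-141399)) + 127/40) = -((-181134 + 141399) + 127/40) = -(-39735 + 127/40) = -1*(-1589273/40) = 1589273/40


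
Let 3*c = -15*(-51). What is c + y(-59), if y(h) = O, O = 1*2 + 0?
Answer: 257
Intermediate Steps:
c = 255 (c = (-15*(-51))/3 = (1/3)*765 = 255)
O = 2 (O = 2 + 0 = 2)
y(h) = 2
c + y(-59) = 255 + 2 = 257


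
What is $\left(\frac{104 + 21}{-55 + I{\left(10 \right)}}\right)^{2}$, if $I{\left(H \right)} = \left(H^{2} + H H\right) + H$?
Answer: $\frac{625}{961} \approx 0.65036$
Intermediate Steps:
$I{\left(H \right)} = H + 2 H^{2}$ ($I{\left(H \right)} = \left(H^{2} + H^{2}\right) + H = 2 H^{2} + H = H + 2 H^{2}$)
$\left(\frac{104 + 21}{-55 + I{\left(10 \right)}}\right)^{2} = \left(\frac{104 + 21}{-55 + 10 \left(1 + 2 \cdot 10\right)}\right)^{2} = \left(\frac{125}{-55 + 10 \left(1 + 20\right)}\right)^{2} = \left(\frac{125}{-55 + 10 \cdot 21}\right)^{2} = \left(\frac{125}{-55 + 210}\right)^{2} = \left(\frac{125}{155}\right)^{2} = \left(125 \cdot \frac{1}{155}\right)^{2} = \left(\frac{25}{31}\right)^{2} = \frac{625}{961}$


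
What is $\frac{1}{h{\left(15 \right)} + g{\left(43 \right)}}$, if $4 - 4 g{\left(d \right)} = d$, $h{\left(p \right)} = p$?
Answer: $\frac{4}{21} \approx 0.19048$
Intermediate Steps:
$g{\left(d \right)} = 1 - \frac{d}{4}$
$\frac{1}{h{\left(15 \right)} + g{\left(43 \right)}} = \frac{1}{15 + \left(1 - \frac{43}{4}\right)} = \frac{1}{15 - \frac{39}{4}} = \frac{1}{\frac{21}{4}} = \frac{4}{21}$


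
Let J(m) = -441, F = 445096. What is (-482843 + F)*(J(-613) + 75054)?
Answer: -2816416911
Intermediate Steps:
(-482843 + F)*(J(-613) + 75054) = (-482843 + 445096)*(-441 + 75054) = -37747*74613 = -2816416911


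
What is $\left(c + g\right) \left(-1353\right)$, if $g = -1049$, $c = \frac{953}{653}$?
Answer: $\frac{925511532}{653} \approx 1.4173 \cdot 10^{6}$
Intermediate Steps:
$c = \frac{953}{653}$ ($c = 953 \cdot \frac{1}{653} = \frac{953}{653} \approx 1.4594$)
$\left(c + g\right) \left(-1353\right) = \left(\frac{953}{653} - 1049\right) \left(-1353\right) = \left(- \frac{684044}{653}\right) \left(-1353\right) = \frac{925511532}{653}$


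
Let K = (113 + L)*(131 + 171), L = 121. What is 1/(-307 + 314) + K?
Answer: 494677/7 ≈ 70668.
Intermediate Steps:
K = 70668 (K = (113 + 121)*(131 + 171) = 234*302 = 70668)
1/(-307 + 314) + K = 1/(-307 + 314) + 70668 = 1/7 + 70668 = 494677/7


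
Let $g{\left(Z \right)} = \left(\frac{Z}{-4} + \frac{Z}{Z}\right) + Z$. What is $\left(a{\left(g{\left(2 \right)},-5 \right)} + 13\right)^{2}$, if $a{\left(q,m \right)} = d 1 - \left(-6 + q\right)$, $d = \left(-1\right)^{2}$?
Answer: $\frac{1225}{4} \approx 306.25$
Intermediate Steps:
$d = 1$
$g{\left(Z \right)} = 1 + \frac{3 Z}{4}$ ($g{\left(Z \right)} = \left(Z \left(- \frac{1}{4}\right) + 1\right) + Z = \left(- \frac{Z}{4} + 1\right) + Z = \left(1 - \frac{Z}{4}\right) + Z = 1 + \frac{3 Z}{4}$)
$a{\left(q,m \right)} = 7 - q$ ($a{\left(q,m \right)} = 1 \cdot 1 - \left(-6 + q\right) = 1 - \left(-6 + q\right) = 7 - q$)
$\left(a{\left(g{\left(2 \right)},-5 \right)} + 13\right)^{2} = \left(\left(7 - \left(1 + \frac{3}{4} \cdot 2\right)\right) + 13\right)^{2} = \left(\left(7 - \left(1 + \frac{3}{2}\right)\right) + 13\right)^{2} = \left(\left(7 - \frac{5}{2}\right) + 13\right)^{2} = \left(\frac{9}{2} + 13\right)^{2} = \left(\frac{35}{2}\right)^{2} = \frac{1225}{4}$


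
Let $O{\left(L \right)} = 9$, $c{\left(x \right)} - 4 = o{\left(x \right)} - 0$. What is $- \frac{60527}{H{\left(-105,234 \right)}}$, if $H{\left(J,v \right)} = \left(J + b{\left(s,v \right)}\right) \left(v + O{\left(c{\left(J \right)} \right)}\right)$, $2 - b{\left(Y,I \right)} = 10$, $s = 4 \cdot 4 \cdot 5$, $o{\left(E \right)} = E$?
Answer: $\frac{60527}{27459} \approx 2.2043$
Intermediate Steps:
$s = 80$ ($s = 16 \cdot 5 = 80$)
$c{\left(x \right)} = 4 + x$ ($c{\left(x \right)} = 4 + \left(x - 0\right) = 4 + \left(x + 0\right) = 4 + x$)
$b{\left(Y,I \right)} = -8$ ($b{\left(Y,I \right)} = 2 - 10 = -8$)
$H{\left(J,v \right)} = \left(-8 + J\right) \left(9 + v\right)$ ($H{\left(J,v \right)} = \left(J - 8\right) \left(v + 9\right) = \left(-8 + J\right) \left(9 + v\right)$)
$- \frac{60527}{H{\left(-105,234 \right)}} = - \frac{60527}{-72 - 1872 + 9 \left(-105\right) - 24570} = - \frac{60527}{-72 - 1872 - 945 - 24570} = - \frac{60527}{-27459} = \left(-60527\right) \left(- \frac{1}{27459}\right) = \frac{60527}{27459}$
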